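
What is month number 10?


Month 10 of 12

October


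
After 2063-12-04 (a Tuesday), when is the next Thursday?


Current: Tuesday
Target: Thursday
Days ahead: 2

Next Thursday: 2063-12-06


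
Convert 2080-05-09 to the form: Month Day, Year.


ISO 2080-05-09 parses as year=2080, month=05, day=09
Month 5 -> May

May 9, 2080


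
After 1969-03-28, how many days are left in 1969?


Day of year: 87 of 365
Remaining = 365 - 87

278 days


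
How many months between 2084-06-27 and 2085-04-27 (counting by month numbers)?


From June 2084 to April 2085
1 year * 12 = 12 months, minus 2 months = 10

10 months


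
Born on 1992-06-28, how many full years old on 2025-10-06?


Birth: 1992-06-28
Reference: 2025-10-06
Year difference: 2025 - 1992 = 33

33 years old


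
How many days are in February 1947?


February 1947 (leap year: no)

28 days


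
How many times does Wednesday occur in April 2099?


April 2099 has 30 days
Anchor: Jan 1, 2099. With p = 2099 - 1 = 2098: (p + p//4 - p//100 + p//400) mod 7 = (2098 + 524 - 20 + 5) mod 7 = 2607 mod 7 = 3 -> Thursday (Mon=0 ... Sun=6)
Days before April (Jan-Mar): 90; April 1 index = (3 + 90) mod 7 = 2 -> Wednesday
First Wednesday is April 1
Wednesdays: 1, 8, 15, 22, 29

5 Wednesdays


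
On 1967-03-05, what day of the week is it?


Date: March 5, 1967
Anchor: Jan 1, 1967. With p = 1967 - 1 = 1966: (p + p//4 - p//100 + p//400) mod 7 = (1966 + 491 - 19 + 4) mod 7 = 2442 mod 7 = 6 -> Sunday (Mon=0 ... Sun=6)
Days before March (Jan-Feb): 59; offset = 59 + 5 - 1 = 63
Weekday index = (6 + 63) mod 7 = 6

Day of the week: Sunday


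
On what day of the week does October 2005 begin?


Target: October 1, 2005
Anchor: Jan 1, 2005. With p = 2005 - 1 = 2004: (p + p//4 - p//100 + p//400) mod 7 = (2004 + 501 - 20 + 5) mod 7 = 2490 mod 7 = 5 -> Saturday (Mon=0 ... Sun=6)
Days before October (Jan-Sep): 273 days
Weekday index = (5 + 273) mod 7 = 5

Saturday


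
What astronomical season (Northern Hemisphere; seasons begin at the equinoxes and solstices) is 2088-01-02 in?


Date: January 2
Astronomical Winter (approx.; exact equinox/solstice day varies by year): December 21 to March 19
January 2 falls within the Winter window

Winter


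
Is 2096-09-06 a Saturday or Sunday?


Anchor: Jan 1, 2096. With p = 2096 - 1 = 2095: (p + p//4 - p//100 + p//400) mod 7 = (2095 + 523 - 20 + 5) mod 7 = 2603 mod 7 = 6 -> Sunday (Mon=0 ... Sun=6)
Day of year: 250; offset = 249
Weekday index = (6 + 249) mod 7 = 3 -> Thursday
Weekend days: Saturday, Sunday

No


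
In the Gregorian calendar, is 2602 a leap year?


Gregorian leap year rule: divisible by 4, but not by 100, unless also by 400.
2602 is not divisible by 4 -> not a leap year

No


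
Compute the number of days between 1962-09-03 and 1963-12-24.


From 1962-09-03 to 1963-12-24
1962-09-03: days before September = 31 + 28 + 31 + 30 + 31 + 30 + 31 + 31 = 243 (1962 is not a leap year); day of year = 243 + 3 = 246
1963-12-24: days before December = 31 + 28 + 31 + 30 + 31 + 30 + 31 + 31 + 30 + 31 + 30 = 334 (1963 is not a leap year); day of year = 334 + 24 = 358
Rest of 1962: 365 - 246 = 119
Total = 119 + 358 = 477

477 days


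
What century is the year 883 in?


Century = (year - 1) // 100 + 1
= (883 - 1) // 100 + 1
= 882 // 100 + 1
= 8 + 1

9th century


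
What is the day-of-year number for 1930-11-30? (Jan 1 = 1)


Date: November 30, 1930
Days in months 1 through 10: 304
Plus 30 days in November

Day of year: 334


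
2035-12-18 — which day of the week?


Date: December 18, 2035
Anchor: Jan 1, 2035. With p = 2035 - 1 = 2034: (p + p//4 - p//100 + p//400) mod 7 = (2034 + 508 - 20 + 5) mod 7 = 2527 mod 7 = 0 -> Monday (Mon=0 ... Sun=6)
Days before December (Jan-Nov): 334; offset = 334 + 18 - 1 = 351
Weekday index = (0 + 351) mod 7 = 1

Day of the week: Tuesday


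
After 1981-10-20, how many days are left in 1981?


Day of year: 293 of 365
Remaining = 365 - 293

72 days


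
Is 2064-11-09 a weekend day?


Anchor: Jan 1, 2064. With p = 2064 - 1 = 2063: (p + p//4 - p//100 + p//400) mod 7 = (2063 + 515 - 20 + 5) mod 7 = 2563 mod 7 = 1 -> Tuesday (Mon=0 ... Sun=6)
Day of year: 314; offset = 313
Weekday index = (1 + 313) mod 7 = 6 -> Sunday
Weekend days: Saturday, Sunday

Yes


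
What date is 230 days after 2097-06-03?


Start: 2097-06-03, add 230 days
June 2097 has 30 days: 30 - 3 = 27 days to June 30 -> 203 left
July 2097 has 31 days -> 172 left
August 2097 has 31 days -> 141 left
September 2097 has 30 days -> 111 left
October 2097 has 31 days -> 80 left
November 2097 has 30 days -> 50 left
December 2097 has 31 days -> 19 left
January 2098: 19 <= 31 -> lands on January 19

Result: 2098-01-19


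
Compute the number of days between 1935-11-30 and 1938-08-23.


From 1935-11-30 to 1938-08-23
1935-11-30: days before November = 31 + 28 + 31 + 30 + 31 + 30 + 31 + 31 + 30 + 31 = 304 (1935 is not a leap year); day of year = 304 + 30 = 334
1938-08-23: days before August = 31 + 28 + 31 + 30 + 31 + 30 + 31 = 212 (1938 is not a leap year); day of year = 212 + 23 = 235
Rest of 1935: 365 - 334 = 31
Full years 1936 (366), 1937 (365): 731
Total = 31 + 731 + 235 = 997

997 days


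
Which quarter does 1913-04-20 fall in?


Month: April (month 4)
Q1: Jan-Mar, Q2: Apr-Jun, Q3: Jul-Sep, Q4: Oct-Dec

Q2


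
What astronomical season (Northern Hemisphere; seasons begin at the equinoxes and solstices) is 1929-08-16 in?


Date: August 16
Astronomical Summer (approx.; exact equinox/solstice day varies by year): June 21 to September 21
August 16 falls within the Summer window

Summer


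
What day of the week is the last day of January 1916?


January 1916 has 31 days
Anchor: Jan 1, 1916. With p = 1916 - 1 = 1915: (p + p//4 - p//100 + p//400) mod 7 = (1915 + 478 - 19 + 4) mod 7 = 2378 mod 7 = 5 -> Saturday (Mon=0 ... Sun=6)
January 1 is the anchor itself -> Saturday
Last day offset: 31 - 1 = 30 days
Weekday index = (5 + 30) mod 7 = 0

Monday, January 31


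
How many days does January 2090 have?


January 2090

31 days


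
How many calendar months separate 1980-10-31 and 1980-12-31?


From October 1980 to December 1980
0 years * 12 = 0 months, plus 2 months = 2

2 months


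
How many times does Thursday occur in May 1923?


May 1923 has 31 days
Anchor: Jan 1, 1923. With p = 1923 - 1 = 1922: (p + p//4 - p//100 + p//400) mod 7 = (1922 + 480 - 19 + 4) mod 7 = 2387 mod 7 = 0 -> Monday (Mon=0 ... Sun=6)
Days before May (Jan-Apr): 120; May 1 index = (0 + 120) mod 7 = 1 -> Tuesday
First Thursday is May 3
Thursdays: 3, 10, 17, 24, 31

5 Thursdays


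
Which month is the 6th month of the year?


Month 6 of 12

June


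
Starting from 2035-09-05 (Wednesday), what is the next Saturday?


Current: Wednesday
Target: Saturday
Days ahead: 3

Next Saturday: 2035-09-08


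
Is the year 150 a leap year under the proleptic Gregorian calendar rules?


Gregorian leap year rule: divisible by 4, but not by 100, unless also by 400.
150 is not divisible by 4 -> not a leap year

No


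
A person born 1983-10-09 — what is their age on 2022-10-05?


Birth: 1983-10-09
Reference: 2022-10-05
Year difference: 2022 - 1983 = 39
Birthday not yet reached in 2022, subtract 1

38 years old


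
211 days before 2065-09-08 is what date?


Start: 2065-09-08, subtract 211 days
Back 8 days from September 8 reaches August 31, 2065 -> 203 left
August 2065 has 31 days -> back to July 31, 2065 -> 172 left
July 2065 has 31 days -> back to June 30, 2065 -> 141 left
June 2065 has 30 days -> back to May 31, 2065 -> 111 left
May 2065 has 31 days -> back to April 30, 2065 -> 80 left
April 2065 has 30 days -> back to March 31, 2065 -> 50 left
March 2065 has 31 days -> back to February 28, 2065 -> 19 left
February 2065: 28 - 19 = 9 -> lands on February 9

Result: 2065-02-09


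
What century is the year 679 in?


Century = (year - 1) // 100 + 1
= (679 - 1) // 100 + 1
= 678 // 100 + 1
= 6 + 1

7th century


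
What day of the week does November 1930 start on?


Target: November 1, 1930
Anchor: Jan 1, 1930. With p = 1930 - 1 = 1929: (p + p//4 - p//100 + p//400) mod 7 = (1929 + 482 - 19 + 4) mod 7 = 2396 mod 7 = 2 -> Wednesday (Mon=0 ... Sun=6)
Days before November (Jan-Oct): 304 days
Weekday index = (2 + 304) mod 7 = 5

Saturday


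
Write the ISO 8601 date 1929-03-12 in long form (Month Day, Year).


ISO 1929-03-12 parses as year=1929, month=03, day=12
Month 3 -> March

March 12, 1929


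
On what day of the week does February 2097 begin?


Target: February 1, 2097
Anchor: Jan 1, 2097. With p = 2097 - 1 = 2096: (p + p//4 - p//100 + p//400) mod 7 = (2096 + 524 - 20 + 5) mod 7 = 2605 mod 7 = 1 -> Tuesday (Mon=0 ... Sun=6)
Days before February (Jan): 31 days
Weekday index = (1 + 31) mod 7 = 4

Friday


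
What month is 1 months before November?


November is month 11
11 - 1 = 10

October


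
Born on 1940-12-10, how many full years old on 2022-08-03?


Birth: 1940-12-10
Reference: 2022-08-03
Year difference: 2022 - 1940 = 82
Birthday not yet reached in 2022, subtract 1

81 years old


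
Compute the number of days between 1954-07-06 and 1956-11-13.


From 1954-07-06 to 1956-11-13
1954-07-06: days before July = 31 + 28 + 31 + 30 + 31 + 30 = 181 (1954 is not a leap year); day of year = 181 + 6 = 187
1956-11-13: days before November = 31 + 29 + 31 + 30 + 31 + 30 + 31 + 31 + 30 + 31 = 305 (1956 is a leap year); day of year = 305 + 13 = 318
Rest of 1954: 365 - 187 = 178
Full years 1955 (365): 365
Total = 178 + 365 + 318 = 861

861 days


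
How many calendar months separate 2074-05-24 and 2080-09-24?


From May 2074 to September 2080
6 years * 12 = 72 months, plus 4 months = 76

76 months


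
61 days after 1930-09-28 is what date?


Start: 1930-09-28, add 61 days
September 1930 has 30 days: 30 - 28 = 2 days to September 30 -> 59 left
October 1930 has 31 days -> 28 left
November 1930: 28 <= 30 -> lands on November 28

Result: 1930-11-28


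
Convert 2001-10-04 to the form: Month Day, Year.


ISO 2001-10-04 parses as year=2001, month=10, day=04
Month 10 -> October

October 4, 2001


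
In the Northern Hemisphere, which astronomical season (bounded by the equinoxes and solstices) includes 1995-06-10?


Date: June 10
Astronomical Spring (approx.; exact equinox/solstice day varies by year): March 20 to June 20
June 10 falls within the Spring window

Spring


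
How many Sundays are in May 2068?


May 2068 has 31 days
Anchor: Jan 1, 2068. With p = 2068 - 1 = 2067: (p + p//4 - p//100 + p//400) mod 7 = (2067 + 516 - 20 + 5) mod 7 = 2568 mod 7 = 6 -> Sunday (Mon=0 ... Sun=6)
Days before May (Jan-Apr): 121; May 1 index = (6 + 121) mod 7 = 1 -> Tuesday
First Sunday is May 6
Sundays: 6, 13, 20, 27

4 Sundays


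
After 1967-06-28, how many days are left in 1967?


Day of year: 179 of 365
Remaining = 365 - 179

186 days


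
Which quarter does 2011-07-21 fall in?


Month: July (month 7)
Q1: Jan-Mar, Q2: Apr-Jun, Q3: Jul-Sep, Q4: Oct-Dec

Q3


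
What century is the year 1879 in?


Century = (year - 1) // 100 + 1
= (1879 - 1) // 100 + 1
= 1878 // 100 + 1
= 18 + 1

19th century


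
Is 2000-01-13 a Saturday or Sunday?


Anchor: Jan 1, 2000. With p = 2000 - 1 = 1999: (p + p//4 - p//100 + p//400) mod 7 = (1999 + 499 - 19 + 4) mod 7 = 2483 mod 7 = 5 -> Saturday (Mon=0 ... Sun=6)
Day of year: 13; offset = 12
Weekday index = (5 + 12) mod 7 = 3 -> Thursday
Weekend days: Saturday, Sunday

No


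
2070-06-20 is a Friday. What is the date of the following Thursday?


Current: Friday
Target: Thursday
Days ahead: 6

Next Thursday: 2070-06-26


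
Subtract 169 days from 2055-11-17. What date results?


Start: 2055-11-17, subtract 169 days
Back 17 days from November 17 reaches October 31, 2055 -> 152 left
October 2055 has 31 days -> back to September 30, 2055 -> 121 left
September 2055 has 30 days -> back to August 31, 2055 -> 91 left
August 2055 has 31 days -> back to July 31, 2055 -> 60 left
July 2055 has 31 days -> back to June 30, 2055 -> 29 left
June 2055: 30 - 29 = 1 -> lands on June 1

Result: 2055-06-01


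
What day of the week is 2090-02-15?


Date: February 15, 2090
Anchor: Jan 1, 2090. With p = 2090 - 1 = 2089: (p + p//4 - p//100 + p//400) mod 7 = (2089 + 522 - 20 + 5) mod 7 = 2596 mod 7 = 6 -> Sunday (Mon=0 ... Sun=6)
Days before February (Jan): 31; offset = 31 + 15 - 1 = 45
Weekday index = (6 + 45) mod 7 = 2

Day of the week: Wednesday


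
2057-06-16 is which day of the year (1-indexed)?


Date: June 16, 2057
Days in months 1 through 5: 151
Plus 16 days in June

Day of year: 167


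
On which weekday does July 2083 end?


July 2083 has 31 days
Anchor: Jan 1, 2083. With p = 2083 - 1 = 2082: (p + p//4 - p//100 + p//400) mod 7 = (2082 + 520 - 20 + 5) mod 7 = 2587 mod 7 = 4 -> Friday (Mon=0 ... Sun=6)
Days before July (Jan-Jun): 181; July 1 index = (4 + 181) mod 7 = 3 -> Thursday
Last day offset: 31 - 1 = 30 days
Weekday index = (3 + 30) mod 7 = 5

Saturday, July 31


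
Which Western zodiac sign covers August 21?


Date: August 21
Conventional tropical zodiac dates: Leo from July 23 onward; Virgo starts August 23
August 21 falls within the Leo range

Leo


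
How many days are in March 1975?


March 1975

31 days


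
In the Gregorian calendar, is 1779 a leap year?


Gregorian leap year rule: divisible by 4, but not by 100, unless also by 400.
1779 is not divisible by 4 -> not a leap year

No


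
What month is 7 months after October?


October is month 10
10 + 7 = 17; wrap: 17 - 12 = 5

May


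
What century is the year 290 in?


Century = (year - 1) // 100 + 1
= (290 - 1) // 100 + 1
= 289 // 100 + 1
= 2 + 1

3rd century


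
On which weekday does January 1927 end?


January 1927 has 31 days
Anchor: Jan 1, 1927. With p = 1927 - 1 = 1926: (p + p//4 - p//100 + p//400) mod 7 = (1926 + 481 - 19 + 4) mod 7 = 2392 mod 7 = 5 -> Saturday (Mon=0 ... Sun=6)
January 1 is the anchor itself -> Saturday
Last day offset: 31 - 1 = 30 days
Weekday index = (5 + 30) mod 7 = 0

Monday, January 31


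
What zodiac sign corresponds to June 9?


Date: June 9
Conventional tropical zodiac dates: Gemini from May 21 onward; Cancer starts June 21
June 9 falls within the Gemini range

Gemini


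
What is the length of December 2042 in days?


December 2042

31 days


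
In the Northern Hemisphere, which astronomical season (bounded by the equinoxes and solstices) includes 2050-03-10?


Date: March 10
Astronomical Winter (approx.; exact equinox/solstice day varies by year): December 21 to March 19
March 10 falls within the Winter window

Winter


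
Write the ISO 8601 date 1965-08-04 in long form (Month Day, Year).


ISO 1965-08-04 parses as year=1965, month=08, day=04
Month 8 -> August

August 4, 1965


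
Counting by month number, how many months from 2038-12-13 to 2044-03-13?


From December 2038 to March 2044
6 years * 12 = 72 months, minus 9 months = 63

63 months


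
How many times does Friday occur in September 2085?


September 2085 has 30 days
Anchor: Jan 1, 2085. With p = 2085 - 1 = 2084: (p + p//4 - p//100 + p//400) mod 7 = (2084 + 521 - 20 + 5) mod 7 = 2590 mod 7 = 0 -> Monday (Mon=0 ... Sun=6)
Days before September (Jan-Aug): 243; September 1 index = (0 + 243) mod 7 = 5 -> Saturday
First Friday is September 7
Fridays: 7, 14, 21, 28

4 Fridays


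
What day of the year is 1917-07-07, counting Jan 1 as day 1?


Date: July 7, 1917
Days in months 1 through 6: 181
Plus 7 days in July

Day of year: 188


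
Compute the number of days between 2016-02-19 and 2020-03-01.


From 2016-02-19 to 2020-03-01
2016-02-19: days before February = 31; day of year = 31 + 19 = 50
2020-03-01: days before March = 31 + 29 = 60 (2020 is a leap year); day of year = 60 + 1 = 61
Rest of 2016: 366 - 50 = 316
Full years 2017 (365), 2018 (365), 2019 (365): 1095
Total = 316 + 1095 + 61 = 1472

1472 days


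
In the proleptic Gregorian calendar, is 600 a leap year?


Gregorian leap year rule: divisible by 4, but not by 100, unless also by 400.
600 is divisible by 100 but not 400 -> not a leap year

No


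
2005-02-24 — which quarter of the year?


Month: February (month 2)
Q1: Jan-Mar, Q2: Apr-Jun, Q3: Jul-Sep, Q4: Oct-Dec

Q1


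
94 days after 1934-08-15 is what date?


Start: 1934-08-15, add 94 days
August 1934 has 31 days: 31 - 15 = 16 days to August 31 -> 78 left
September 1934 has 30 days -> 48 left
October 1934 has 31 days -> 17 left
November 1934: 17 <= 30 -> lands on November 17

Result: 1934-11-17


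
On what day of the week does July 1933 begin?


Target: July 1, 1933
Anchor: Jan 1, 1933. With p = 1933 - 1 = 1932: (p + p//4 - p//100 + p//400) mod 7 = (1932 + 483 - 19 + 4) mod 7 = 2400 mod 7 = 6 -> Sunday (Mon=0 ... Sun=6)
Days before July (Jan-Jun): 181 days
Weekday index = (6 + 181) mod 7 = 5

Saturday


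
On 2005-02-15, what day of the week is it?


Date: February 15, 2005
Anchor: Jan 1, 2005. With p = 2005 - 1 = 2004: (p + p//4 - p//100 + p//400) mod 7 = (2004 + 501 - 20 + 5) mod 7 = 2490 mod 7 = 5 -> Saturday (Mon=0 ... Sun=6)
Days before February (Jan): 31; offset = 31 + 15 - 1 = 45
Weekday index = (5 + 45) mod 7 = 1

Day of the week: Tuesday


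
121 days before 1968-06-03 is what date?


Start: 1968-06-03, subtract 121 days
Back 3 days from June 3 reaches May 31, 1968 -> 118 left
May 1968 has 31 days -> back to April 30, 1968 -> 87 left
April 1968 has 30 days -> back to March 31, 1968 -> 57 left
March 1968 has 31 days -> back to February 29, 1968 -> 26 left
February 1968: 29 - 26 = 3 -> lands on February 3

Result: 1968-02-03


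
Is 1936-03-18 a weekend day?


Anchor: Jan 1, 1936. With p = 1936 - 1 = 1935: (p + p//4 - p//100 + p//400) mod 7 = (1935 + 483 - 19 + 4) mod 7 = 2403 mod 7 = 2 -> Wednesday (Mon=0 ... Sun=6)
Day of year: 78; offset = 77
Weekday index = (2 + 77) mod 7 = 2 -> Wednesday
Weekend days: Saturday, Sunday

No


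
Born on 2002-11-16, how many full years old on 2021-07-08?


Birth: 2002-11-16
Reference: 2021-07-08
Year difference: 2021 - 2002 = 19
Birthday not yet reached in 2021, subtract 1

18 years old


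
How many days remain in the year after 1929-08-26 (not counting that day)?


Day of year: 238 of 365
Remaining = 365 - 238

127 days


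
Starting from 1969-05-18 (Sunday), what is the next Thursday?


Current: Sunday
Target: Thursday
Days ahead: 4

Next Thursday: 1969-05-22


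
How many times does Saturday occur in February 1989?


February 1989 has 28 days
Anchor: Jan 1, 1989. With p = 1989 - 1 = 1988: (p + p//4 - p//100 + p//400) mod 7 = (1988 + 497 - 19 + 4) mod 7 = 2470 mod 7 = 6 -> Sunday (Mon=0 ... Sun=6)
Days before February (Jan): 31; February 1 index = (6 + 31) mod 7 = 2 -> Wednesday
First Saturday is February 4
Saturdays: 4, 11, 18, 25

4 Saturdays


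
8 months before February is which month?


February is month 2
2 - 8 = -6; wrap: -6 + 12 = 6

June


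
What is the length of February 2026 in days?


February 2026 (leap year: no)

28 days


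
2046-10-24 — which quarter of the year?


Month: October (month 10)
Q1: Jan-Mar, Q2: Apr-Jun, Q3: Jul-Sep, Q4: Oct-Dec

Q4


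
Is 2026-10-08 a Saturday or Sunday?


Anchor: Jan 1, 2026. With p = 2026 - 1 = 2025: (p + p//4 - p//100 + p//400) mod 7 = (2025 + 506 - 20 + 5) mod 7 = 2516 mod 7 = 3 -> Thursday (Mon=0 ... Sun=6)
Day of year: 281; offset = 280
Weekday index = (3 + 280) mod 7 = 3 -> Thursday
Weekend days: Saturday, Sunday

No


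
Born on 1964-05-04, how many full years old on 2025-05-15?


Birth: 1964-05-04
Reference: 2025-05-15
Year difference: 2025 - 1964 = 61

61 years old


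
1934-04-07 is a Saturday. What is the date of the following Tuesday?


Current: Saturday
Target: Tuesday
Days ahead: 3

Next Tuesday: 1934-04-10


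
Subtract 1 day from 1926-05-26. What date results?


Start: 1926-05-26, subtract 1 day
26 - 1 = 25 stays within May 1926

Result: 1926-05-25


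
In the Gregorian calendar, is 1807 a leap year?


Gregorian leap year rule: divisible by 4, but not by 100, unless also by 400.
1807 is not divisible by 4 -> not a leap year

No


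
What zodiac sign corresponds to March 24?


Date: March 24
Conventional tropical zodiac dates: Aries from March 21 onward; Taurus starts April 20
March 24 falls within the Aries range

Aries


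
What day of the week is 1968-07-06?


Date: July 6, 1968
Anchor: Jan 1, 1968. With p = 1968 - 1 = 1967: (p + p//4 - p//100 + p//400) mod 7 = (1967 + 491 - 19 + 4) mod 7 = 2443 mod 7 = 0 -> Monday (Mon=0 ... Sun=6)
Days before July (Jan-Jun): 182; offset = 182 + 6 - 1 = 187
Weekday index = (0 + 187) mod 7 = 5

Day of the week: Saturday


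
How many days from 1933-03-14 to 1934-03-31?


From 1933-03-14 to 1934-03-31
1933-03-14: days before March = 31 + 28 = 59 (1933 is not a leap year); day of year = 59 + 14 = 73
1934-03-31: days before March = 31 + 28 = 59 (1934 is not a leap year); day of year = 59 + 31 = 90
Rest of 1933: 365 - 73 = 292
Total = 292 + 90 = 382

382 days


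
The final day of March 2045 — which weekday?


March 2045 has 31 days
Anchor: Jan 1, 2045. With p = 2045 - 1 = 2044: (p + p//4 - p//100 + p//400) mod 7 = (2044 + 511 - 20 + 5) mod 7 = 2540 mod 7 = 6 -> Sunday (Mon=0 ... Sun=6)
Days before March (Jan-Feb): 59; March 1 index = (6 + 59) mod 7 = 2 -> Wednesday
Last day offset: 31 - 1 = 30 days
Weekday index = (2 + 30) mod 7 = 4

Friday, March 31


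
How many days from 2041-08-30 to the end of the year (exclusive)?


Day of year: 242 of 365
Remaining = 365 - 242

123 days


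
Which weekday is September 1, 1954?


Target: September 1, 1954
Anchor: Jan 1, 1954. With p = 1954 - 1 = 1953: (p + p//4 - p//100 + p//400) mod 7 = (1953 + 488 - 19 + 4) mod 7 = 2426 mod 7 = 4 -> Friday (Mon=0 ... Sun=6)
Days before September (Jan-Aug): 243 days
Weekday index = (4 + 243) mod 7 = 2

Wednesday


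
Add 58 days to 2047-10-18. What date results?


Start: 2047-10-18, add 58 days
October 2047 has 31 days: 31 - 18 = 13 days to October 31 -> 45 left
November 2047 has 30 days -> 15 left
December 2047: 15 <= 31 -> lands on December 15

Result: 2047-12-15


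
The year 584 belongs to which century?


Century = (year - 1) // 100 + 1
= (584 - 1) // 100 + 1
= 583 // 100 + 1
= 5 + 1

6th century


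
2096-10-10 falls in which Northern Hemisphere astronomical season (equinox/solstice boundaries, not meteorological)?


Date: October 10
Astronomical Autumn (approx.; exact equinox/solstice day varies by year): September 22 to December 20
October 10 falls within the Autumn window

Autumn


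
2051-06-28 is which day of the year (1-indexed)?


Date: June 28, 2051
Days in months 1 through 5: 151
Plus 28 days in June

Day of year: 179


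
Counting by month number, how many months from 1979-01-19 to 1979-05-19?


From January 1979 to May 1979
0 years * 12 = 0 months, plus 4 months = 4

4 months


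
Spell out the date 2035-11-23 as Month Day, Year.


ISO 2035-11-23 parses as year=2035, month=11, day=23
Month 11 -> November

November 23, 2035


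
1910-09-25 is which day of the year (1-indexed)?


Date: September 25, 1910
Days in months 1 through 8: 243
Plus 25 days in September

Day of year: 268


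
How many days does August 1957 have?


August 1957

31 days


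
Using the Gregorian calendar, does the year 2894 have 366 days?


Gregorian leap year rule: divisible by 4, but not by 100, unless also by 400.
2894 is not divisible by 4 -> not a leap year

No


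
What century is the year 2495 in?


Century = (year - 1) // 100 + 1
= (2495 - 1) // 100 + 1
= 2494 // 100 + 1
= 24 + 1

25th century


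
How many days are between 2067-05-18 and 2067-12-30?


From 2067-05-18 to 2067-12-30
2067-05-18: days before May = 31 + 28 + 31 + 30 = 120 (2067 is not a leap year); day of year = 120 + 18 = 138
2067-12-30: days before December = 31 + 28 + 31 + 30 + 31 + 30 + 31 + 31 + 30 + 31 + 30 = 334 (2067 is not a leap year); day of year = 334 + 30 = 364
Same year: 364 - 138 = 226

226 days


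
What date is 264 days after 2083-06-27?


Start: 2083-06-27, add 264 days
June 2083 has 30 days: 30 - 27 = 3 days to June 30 -> 261 left
July 2083 has 31 days -> 230 left
August 2083 has 31 days -> 199 left
September 2083 has 30 days -> 169 left
October 2083 has 31 days -> 138 left
November 2083 has 30 days -> 108 left
December 2083 has 31 days -> 77 left
January 2084 has 31 days -> 46 left
February 2084 has 29 days -> 17 left
March 2084: 17 <= 31 -> lands on March 17

Result: 2084-03-17


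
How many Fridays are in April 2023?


April 2023 has 30 days
Anchor: Jan 1, 2023. With p = 2023 - 1 = 2022: (p + p//4 - p//100 + p//400) mod 7 = (2022 + 505 - 20 + 5) mod 7 = 2512 mod 7 = 6 -> Sunday (Mon=0 ... Sun=6)
Days before April (Jan-Mar): 90; April 1 index = (6 + 90) mod 7 = 5 -> Saturday
First Friday is April 7
Fridays: 7, 14, 21, 28

4 Fridays


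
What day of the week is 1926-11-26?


Date: November 26, 1926
Anchor: Jan 1, 1926. With p = 1926 - 1 = 1925: (p + p//4 - p//100 + p//400) mod 7 = (1925 + 481 - 19 + 4) mod 7 = 2391 mod 7 = 4 -> Friday (Mon=0 ... Sun=6)
Days before November (Jan-Oct): 304; offset = 304 + 26 - 1 = 329
Weekday index = (4 + 329) mod 7 = 4

Day of the week: Friday


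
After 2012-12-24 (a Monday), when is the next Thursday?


Current: Monday
Target: Thursday
Days ahead: 3

Next Thursday: 2012-12-27


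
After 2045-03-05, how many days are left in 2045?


Day of year: 64 of 365
Remaining = 365 - 64

301 days


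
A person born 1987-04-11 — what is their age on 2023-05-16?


Birth: 1987-04-11
Reference: 2023-05-16
Year difference: 2023 - 1987 = 36

36 years old


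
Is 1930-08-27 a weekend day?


Anchor: Jan 1, 1930. With p = 1930 - 1 = 1929: (p + p//4 - p//100 + p//400) mod 7 = (1929 + 482 - 19 + 4) mod 7 = 2396 mod 7 = 2 -> Wednesday (Mon=0 ... Sun=6)
Day of year: 239; offset = 238
Weekday index = (2 + 238) mod 7 = 2 -> Wednesday
Weekend days: Saturday, Sunday

No


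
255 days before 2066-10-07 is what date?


Start: 2066-10-07, subtract 255 days
Back 7 days from October 7 reaches September 30, 2066 -> 248 left
September 2066 has 30 days -> back to August 31, 2066 -> 218 left
August 2066 has 31 days -> back to July 31, 2066 -> 187 left
July 2066 has 31 days -> back to June 30, 2066 -> 156 left
June 2066 has 30 days -> back to May 31, 2066 -> 126 left
May 2066 has 31 days -> back to April 30, 2066 -> 95 left
April 2066 has 30 days -> back to March 31, 2066 -> 65 left
March 2066 has 31 days -> back to February 28, 2066 -> 34 left
February 2066 has 28 days -> back to January 31, 2066 -> 6 left
January 2066: 31 - 6 = 25 -> lands on January 25

Result: 2066-01-25


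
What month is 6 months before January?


January is month 1
1 - 6 = -5; wrap: -5 + 12 = 7

July


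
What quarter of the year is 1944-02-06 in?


Month: February (month 2)
Q1: Jan-Mar, Q2: Apr-Jun, Q3: Jul-Sep, Q4: Oct-Dec

Q1


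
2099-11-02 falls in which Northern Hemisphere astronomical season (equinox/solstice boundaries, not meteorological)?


Date: November 2
Astronomical Autumn (approx.; exact equinox/solstice day varies by year): September 22 to December 20
November 2 falls within the Autumn window

Autumn


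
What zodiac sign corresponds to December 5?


Date: December 5
Conventional tropical zodiac dates: Sagittarius from November 22 onward; Capricorn starts December 22
December 5 falls within the Sagittarius range

Sagittarius


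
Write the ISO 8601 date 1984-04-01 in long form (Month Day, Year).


ISO 1984-04-01 parses as year=1984, month=04, day=01
Month 4 -> April

April 1, 1984


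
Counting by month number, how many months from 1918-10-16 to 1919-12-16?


From October 1918 to December 1919
1 year * 12 = 12 months, plus 2 months = 14

14 months


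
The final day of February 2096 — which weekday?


February 2096 has 29 days
Anchor: Jan 1, 2096. With p = 2096 - 1 = 2095: (p + p//4 - p//100 + p//400) mod 7 = (2095 + 523 - 20 + 5) mod 7 = 2603 mod 7 = 6 -> Sunday (Mon=0 ... Sun=6)
Days before February (Jan): 31; February 1 index = (6 + 31) mod 7 = 2 -> Wednesday
Last day offset: 29 - 1 = 28 days
Weekday index = (2 + 28) mod 7 = 2

Wednesday, February 29


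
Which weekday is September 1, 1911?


Target: September 1, 1911
Anchor: Jan 1, 1911. With p = 1911 - 1 = 1910: (p + p//4 - p//100 + p//400) mod 7 = (1910 + 477 - 19 + 4) mod 7 = 2372 mod 7 = 6 -> Sunday (Mon=0 ... Sun=6)
Days before September (Jan-Aug): 243 days
Weekday index = (6 + 243) mod 7 = 4

Friday


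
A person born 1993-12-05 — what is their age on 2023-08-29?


Birth: 1993-12-05
Reference: 2023-08-29
Year difference: 2023 - 1993 = 30
Birthday not yet reached in 2023, subtract 1

29 years old


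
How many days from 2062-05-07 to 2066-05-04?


From 2062-05-07 to 2066-05-04
2062-05-07: days before May = 31 + 28 + 31 + 30 = 120 (2062 is not a leap year); day of year = 120 + 7 = 127
2066-05-04: days before May = 31 + 28 + 31 + 30 = 120 (2066 is not a leap year); day of year = 120 + 4 = 124
Rest of 2062: 365 - 127 = 238
Full years 2063 (365), 2064 (366), 2065 (365): 1096
Total = 238 + 1096 + 124 = 1458

1458 days


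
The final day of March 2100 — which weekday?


March 2100 has 31 days
Anchor: Jan 1, 2100. With p = 2100 - 1 = 2099: (p + p//4 - p//100 + p//400) mod 7 = (2099 + 524 - 20 + 5) mod 7 = 2608 mod 7 = 4 -> Friday (Mon=0 ... Sun=6)
Days before March (Jan-Feb): 59; March 1 index = (4 + 59) mod 7 = 0 -> Monday
Last day offset: 31 - 1 = 30 days
Weekday index = (0 + 30) mod 7 = 2

Wednesday, March 31


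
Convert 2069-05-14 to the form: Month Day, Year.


ISO 2069-05-14 parses as year=2069, month=05, day=14
Month 5 -> May

May 14, 2069


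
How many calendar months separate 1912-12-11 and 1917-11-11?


From December 1912 to November 1917
5 years * 12 = 60 months, minus 1 month = 59

59 months


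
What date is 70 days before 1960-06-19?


Start: 1960-06-19, subtract 70 days
Back 19 days from June 19 reaches May 31, 1960 -> 51 left
May 1960 has 31 days -> back to April 30, 1960 -> 20 left
April 1960: 30 - 20 = 10 -> lands on April 10

Result: 1960-04-10


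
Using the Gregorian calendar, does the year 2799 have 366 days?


Gregorian leap year rule: divisible by 4, but not by 100, unless also by 400.
2799 is not divisible by 4 -> not a leap year

No


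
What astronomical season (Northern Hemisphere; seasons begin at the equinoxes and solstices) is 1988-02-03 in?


Date: February 3
Astronomical Winter (approx.; exact equinox/solstice day varies by year): December 21 to March 19
February 3 falls within the Winter window

Winter


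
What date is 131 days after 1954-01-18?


Start: 1954-01-18, add 131 days
January 1954 has 31 days: 31 - 18 = 13 days to January 31 -> 118 left
February 1954 has 28 days -> 90 left
March 1954 has 31 days -> 59 left
April 1954 has 30 days -> 29 left
May 1954: 29 <= 31 -> lands on May 29

Result: 1954-05-29


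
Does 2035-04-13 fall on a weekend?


Anchor: Jan 1, 2035. With p = 2035 - 1 = 2034: (p + p//4 - p//100 + p//400) mod 7 = (2034 + 508 - 20 + 5) mod 7 = 2527 mod 7 = 0 -> Monday (Mon=0 ... Sun=6)
Day of year: 103; offset = 102
Weekday index = (0 + 102) mod 7 = 4 -> Friday
Weekend days: Saturday, Sunday

No


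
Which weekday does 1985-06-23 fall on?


Date: June 23, 1985
Anchor: Jan 1, 1985. With p = 1985 - 1 = 1984: (p + p//4 - p//100 + p//400) mod 7 = (1984 + 496 - 19 + 4) mod 7 = 2465 mod 7 = 1 -> Tuesday (Mon=0 ... Sun=6)
Days before June (Jan-May): 151; offset = 151 + 23 - 1 = 173
Weekday index = (1 + 173) mod 7 = 6

Day of the week: Sunday


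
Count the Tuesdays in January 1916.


January 1916 has 31 days
Anchor: Jan 1, 1916. With p = 1916 - 1 = 1915: (p + p//4 - p//100 + p//400) mod 7 = (1915 + 478 - 19 + 4) mod 7 = 2378 mod 7 = 5 -> Saturday (Mon=0 ... Sun=6)
January 1 is the anchor itself -> Saturday
First Tuesday is January 4
Tuesdays: 4, 11, 18, 25

4 Tuesdays


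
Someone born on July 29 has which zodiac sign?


Date: July 29
Conventional tropical zodiac dates: Leo from July 23 onward; Virgo starts August 23
July 29 falls within the Leo range

Leo


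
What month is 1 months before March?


March is month 3
3 - 1 = 2

February


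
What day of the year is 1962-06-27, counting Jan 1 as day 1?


Date: June 27, 1962
Days in months 1 through 5: 151
Plus 27 days in June

Day of year: 178


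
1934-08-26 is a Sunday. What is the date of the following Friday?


Current: Sunday
Target: Friday
Days ahead: 5

Next Friday: 1934-08-31


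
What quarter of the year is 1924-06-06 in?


Month: June (month 6)
Q1: Jan-Mar, Q2: Apr-Jun, Q3: Jul-Sep, Q4: Oct-Dec

Q2


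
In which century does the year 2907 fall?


Century = (year - 1) // 100 + 1
= (2907 - 1) // 100 + 1
= 2906 // 100 + 1
= 29 + 1

30th century


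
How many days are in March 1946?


March 1946

31 days


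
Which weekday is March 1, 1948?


Target: March 1, 1948
Anchor: Jan 1, 1948. With p = 1948 - 1 = 1947: (p + p//4 - p//100 + p//400) mod 7 = (1947 + 486 - 19 + 4) mod 7 = 2418 mod 7 = 3 -> Thursday (Mon=0 ... Sun=6)
Days before March (Jan-Feb): 60 days
Weekday index = (3 + 60) mod 7 = 0

Monday


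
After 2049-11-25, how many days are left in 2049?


Day of year: 329 of 365
Remaining = 365 - 329

36 days


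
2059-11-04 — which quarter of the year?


Month: November (month 11)
Q1: Jan-Mar, Q2: Apr-Jun, Q3: Jul-Sep, Q4: Oct-Dec

Q4


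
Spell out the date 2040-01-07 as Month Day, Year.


ISO 2040-01-07 parses as year=2040, month=01, day=07
Month 1 -> January

January 7, 2040


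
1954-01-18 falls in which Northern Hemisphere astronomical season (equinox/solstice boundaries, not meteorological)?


Date: January 18
Astronomical Winter (approx.; exact equinox/solstice day varies by year): December 21 to March 19
January 18 falls within the Winter window

Winter


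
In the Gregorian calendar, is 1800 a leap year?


Gregorian leap year rule: divisible by 4, but not by 100, unless also by 400.
1800 is divisible by 100 but not 400 -> not a leap year

No


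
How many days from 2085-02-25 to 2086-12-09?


From 2085-02-25 to 2086-12-09
2085-02-25: days before February = 31; day of year = 31 + 25 = 56
2086-12-09: days before December = 31 + 28 + 31 + 30 + 31 + 30 + 31 + 31 + 30 + 31 + 30 = 334 (2086 is not a leap year); day of year = 334 + 9 = 343
Rest of 2085: 365 - 56 = 309
Total = 309 + 343 = 652

652 days


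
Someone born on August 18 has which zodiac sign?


Date: August 18
Conventional tropical zodiac dates: Leo from July 23 onward; Virgo starts August 23
August 18 falls within the Leo range

Leo


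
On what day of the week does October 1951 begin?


Target: October 1, 1951
Anchor: Jan 1, 1951. With p = 1951 - 1 = 1950: (p + p//4 - p//100 + p//400) mod 7 = (1950 + 487 - 19 + 4) mod 7 = 2422 mod 7 = 0 -> Monday (Mon=0 ... Sun=6)
Days before October (Jan-Sep): 273 days
Weekday index = (0 + 273) mod 7 = 0

Monday


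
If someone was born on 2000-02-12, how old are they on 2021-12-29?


Birth: 2000-02-12
Reference: 2021-12-29
Year difference: 2021 - 2000 = 21

21 years old


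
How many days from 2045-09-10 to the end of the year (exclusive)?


Day of year: 253 of 365
Remaining = 365 - 253

112 days


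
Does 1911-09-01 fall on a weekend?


Anchor: Jan 1, 1911. With p = 1911 - 1 = 1910: (p + p//4 - p//100 + p//400) mod 7 = (1910 + 477 - 19 + 4) mod 7 = 2372 mod 7 = 6 -> Sunday (Mon=0 ... Sun=6)
Day of year: 244; offset = 243
Weekday index = (6 + 243) mod 7 = 4 -> Friday
Weekend days: Saturday, Sunday

No


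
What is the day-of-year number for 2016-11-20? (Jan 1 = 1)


Date: November 20, 2016
Days in months 1 through 10: 305
Plus 20 days in November

Day of year: 325


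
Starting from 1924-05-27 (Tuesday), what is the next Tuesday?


Current: Tuesday
Target: Tuesday
Days ahead: 7

Next Tuesday: 1924-06-03


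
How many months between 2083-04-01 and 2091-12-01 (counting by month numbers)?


From April 2083 to December 2091
8 years * 12 = 96 months, plus 8 months = 104

104 months


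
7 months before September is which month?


September is month 9
9 - 7 = 2

February


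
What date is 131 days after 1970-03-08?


Start: 1970-03-08, add 131 days
March 1970 has 31 days: 31 - 8 = 23 days to March 31 -> 108 left
April 1970 has 30 days -> 78 left
May 1970 has 31 days -> 47 left
June 1970 has 30 days -> 17 left
July 1970: 17 <= 31 -> lands on July 17

Result: 1970-07-17


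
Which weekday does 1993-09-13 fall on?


Date: September 13, 1993
Anchor: Jan 1, 1993. With p = 1993 - 1 = 1992: (p + p//4 - p//100 + p//400) mod 7 = (1992 + 498 - 19 + 4) mod 7 = 2475 mod 7 = 4 -> Friday (Mon=0 ... Sun=6)
Days before September (Jan-Aug): 243; offset = 243 + 13 - 1 = 255
Weekday index = (4 + 255) mod 7 = 0

Day of the week: Monday


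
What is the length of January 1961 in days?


January 1961

31 days


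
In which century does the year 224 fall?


Century = (year - 1) // 100 + 1
= (224 - 1) // 100 + 1
= 223 // 100 + 1
= 2 + 1

3rd century


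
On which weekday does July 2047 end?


July 2047 has 31 days
Anchor: Jan 1, 2047. With p = 2047 - 1 = 2046: (p + p//4 - p//100 + p//400) mod 7 = (2046 + 511 - 20 + 5) mod 7 = 2542 mod 7 = 1 -> Tuesday (Mon=0 ... Sun=6)
Days before July (Jan-Jun): 181; July 1 index = (1 + 181) mod 7 = 0 -> Monday
Last day offset: 31 - 1 = 30 days
Weekday index = (0 + 30) mod 7 = 2

Wednesday, July 31


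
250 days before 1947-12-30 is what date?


Start: 1947-12-30, subtract 250 days
Back 30 days from December 30 reaches November 30, 1947 -> 220 left
November 1947 has 30 days -> back to October 31, 1947 -> 190 left
October 1947 has 31 days -> back to September 30, 1947 -> 159 left
September 1947 has 30 days -> back to August 31, 1947 -> 129 left
August 1947 has 31 days -> back to July 31, 1947 -> 98 left
July 1947 has 31 days -> back to June 30, 1947 -> 67 left
June 1947 has 30 days -> back to May 31, 1947 -> 37 left
May 1947 has 31 days -> back to April 30, 1947 -> 6 left
April 1947: 30 - 6 = 24 -> lands on April 24

Result: 1947-04-24


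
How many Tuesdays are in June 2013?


June 2013 has 30 days
Anchor: Jan 1, 2013. With p = 2013 - 1 = 2012: (p + p//4 - p//100 + p//400) mod 7 = (2012 + 503 - 20 + 5) mod 7 = 2500 mod 7 = 1 -> Tuesday (Mon=0 ... Sun=6)
Days before June (Jan-May): 151; June 1 index = (1 + 151) mod 7 = 5 -> Saturday
First Tuesday is June 4
Tuesdays: 4, 11, 18, 25

4 Tuesdays


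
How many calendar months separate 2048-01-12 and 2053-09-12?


From January 2048 to September 2053
5 years * 12 = 60 months, plus 8 months = 68

68 months


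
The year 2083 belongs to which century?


Century = (year - 1) // 100 + 1
= (2083 - 1) // 100 + 1
= 2082 // 100 + 1
= 20 + 1

21st century


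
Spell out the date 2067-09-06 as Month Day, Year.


ISO 2067-09-06 parses as year=2067, month=09, day=06
Month 9 -> September

September 6, 2067


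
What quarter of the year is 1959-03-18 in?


Month: March (month 3)
Q1: Jan-Mar, Q2: Apr-Jun, Q3: Jul-Sep, Q4: Oct-Dec

Q1


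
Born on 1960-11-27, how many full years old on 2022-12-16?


Birth: 1960-11-27
Reference: 2022-12-16
Year difference: 2022 - 1960 = 62

62 years old


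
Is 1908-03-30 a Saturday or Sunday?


Anchor: Jan 1, 1908. With p = 1908 - 1 = 1907: (p + p//4 - p//100 + p//400) mod 7 = (1907 + 476 - 19 + 4) mod 7 = 2368 mod 7 = 2 -> Wednesday (Mon=0 ... Sun=6)
Day of year: 90; offset = 89
Weekday index = (2 + 89) mod 7 = 0 -> Monday
Weekend days: Saturday, Sunday

No
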